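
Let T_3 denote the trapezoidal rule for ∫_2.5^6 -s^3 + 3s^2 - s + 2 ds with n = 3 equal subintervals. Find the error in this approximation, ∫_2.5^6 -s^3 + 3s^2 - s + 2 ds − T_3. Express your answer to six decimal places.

7.741319

Exact integral: ∫_2.5^6 f(s) ds = -121.734375.
T_3 ≈ -129.47569444.
Error ≈ -121.734375 − (-129.47569444) ≈ 7.741319.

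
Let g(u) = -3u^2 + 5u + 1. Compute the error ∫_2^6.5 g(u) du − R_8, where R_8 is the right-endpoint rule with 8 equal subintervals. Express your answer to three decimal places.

Exact integral: ∫_2^6.5 g(u) du = -166.5.
R_8 ≈ -193.15723.
Error ≈ -166.5 − (-193.15723) ≈ 26.657.

26.657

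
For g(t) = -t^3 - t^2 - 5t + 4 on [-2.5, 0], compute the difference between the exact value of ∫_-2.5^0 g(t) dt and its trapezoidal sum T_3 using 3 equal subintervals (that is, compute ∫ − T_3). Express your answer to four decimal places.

Exact integral: ∫_-2.5^0 g(t) dt ≈ 30.182292.
T_3 ≈ 30.978009.
Error ≈ 30.182292 − 30.978009 ≈ -0.7957.

-0.7957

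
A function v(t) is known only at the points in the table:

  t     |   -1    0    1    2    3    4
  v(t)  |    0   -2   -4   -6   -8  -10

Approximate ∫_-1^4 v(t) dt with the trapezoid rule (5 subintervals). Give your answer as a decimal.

Δt = 1.
T_5 = (1/2)·[0 + 2·(-2) + 2·(-4) + 2·(-6) + 2·(-8) + (-10)] = -25.

-25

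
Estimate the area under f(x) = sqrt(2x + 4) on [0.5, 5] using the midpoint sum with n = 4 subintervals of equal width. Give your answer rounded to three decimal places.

13.744

Δx = (5 − 0.5)/4 = 1.125.
Midpoints: 1.0625, 2.1875, 3.3125, 4.4375.
f(1.0625) ≈ 2.475, f(2.1875) ≈ 2.894, f(3.3125) ≈ 3.260, f(4.4375) ≈ 3.588.
Sum = Δx · [f(1.0625) + f(2.1875) + f(3.3125) + f(4.4375)].
Sum ≈ 13.744.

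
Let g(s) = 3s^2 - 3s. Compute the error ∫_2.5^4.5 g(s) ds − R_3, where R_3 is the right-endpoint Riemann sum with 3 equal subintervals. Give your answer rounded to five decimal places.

-12.44444

Exact integral: ∫_2.5^4.5 g(s) ds = 54.5.
R_3 ≈ 66.9444444.
Error ≈ 54.5 − 66.9444444 ≈ -12.44444.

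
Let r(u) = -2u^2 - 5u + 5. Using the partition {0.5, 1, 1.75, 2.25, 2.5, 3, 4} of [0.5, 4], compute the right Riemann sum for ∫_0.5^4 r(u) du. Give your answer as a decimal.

-82.59375

Subinterval widths: 0.5, 0.75, 0.5, 0.25, 0.5, 1.
Right endpoints: 1, 1.75, 2.25, 2.5, 3, 4.
r(1) = -2, r(1.75) = -9.875, r(2.25) = -16.375, r(2.5) = -20, r(3) = -28, r(4) = -47.
Sum = Σ Δu_i · r(u_i).
Sum = -82.59375.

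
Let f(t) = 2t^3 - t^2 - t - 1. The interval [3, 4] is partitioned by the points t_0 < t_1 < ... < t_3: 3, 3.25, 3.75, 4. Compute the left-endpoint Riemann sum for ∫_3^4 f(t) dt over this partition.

Subinterval widths: 0.25, 0.5, 0.25.
Left endpoints: 3, 3.25, 3.75.
f(3) = 41, f(3.25) = 53.84375, f(3.75) = 86.65625.
Sum = Σ Δt_i · f(t_i).
Sum = 58.8359375.

58.8359375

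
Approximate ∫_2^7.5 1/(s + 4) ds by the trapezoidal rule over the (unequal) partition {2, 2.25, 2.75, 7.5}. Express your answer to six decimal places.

0.676244

Subinterval widths: 0.25, 0.5, 4.75.
f(2) = 1/6, f(2.25) = 0.16, f(2.75) = 4/27, f(7.5) = 2/23.
On each subinterval the trapezoid contributes (Δs_i/2)·[f(s_{i-1}) + f(s_i)].
Sum ≈ 0.676244.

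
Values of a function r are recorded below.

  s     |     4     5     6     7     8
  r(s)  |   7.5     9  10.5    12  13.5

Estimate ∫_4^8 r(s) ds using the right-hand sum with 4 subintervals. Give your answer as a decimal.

Δs = 1.
Sum = 1·[9 + 10.5 + 12 + 13.5] = 45.

45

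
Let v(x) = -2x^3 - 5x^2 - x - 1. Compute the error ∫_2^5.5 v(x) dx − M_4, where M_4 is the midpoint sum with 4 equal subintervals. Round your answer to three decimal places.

Exact integral: ∫_2^5.5 v(x) dx ≈ -730.11458.
M_4 ≈ -723.97363.
Error ≈ -730.11458 − (-723.97363) ≈ -6.141.

-6.141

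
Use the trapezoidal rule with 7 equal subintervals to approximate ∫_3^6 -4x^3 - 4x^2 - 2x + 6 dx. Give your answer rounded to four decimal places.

-1481.3265

Δx = (6 − 3)/7 = 3/7.
f(3) = -144, f(24/7) = -71718/343, f(27/7) = -99732/343, f(30/7) = -134082/343, f(33/7) = -175416/343, f(36/7) = -224382/343, f(39/7) = -281628/343, f(6) = -1014.
T_7 = (Δx/2)·[f(x_0) + 2f(x_1) + ... + 2f(x_{6}) + f(x_7)].
Sum ≈ -1481.3265.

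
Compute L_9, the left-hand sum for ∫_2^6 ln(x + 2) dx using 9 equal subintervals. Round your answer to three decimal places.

Δx = (6 − 2)/9 = 4/9.
Left endpoints: 2, 22/9, 26/9, 10/3, 34/9, 38/9, 14/3, 46/9, 50/9.
f(2) ≈ 1.386, f(22/9) ≈ 1.492, f(26/9) ≈ 1.587, f(10/3) ≈ 1.674, f(34/9) ≈ 1.754, f(38/9) ≈ 1.828, f(14/3) ≈ 1.897, f(46/9) ≈ 1.962, f(50/9) ≈ 2.022.
Sum = Δx · [f(2) + f(22/9) + f(26/9) + ...].
Sum ≈ 6.934.

6.934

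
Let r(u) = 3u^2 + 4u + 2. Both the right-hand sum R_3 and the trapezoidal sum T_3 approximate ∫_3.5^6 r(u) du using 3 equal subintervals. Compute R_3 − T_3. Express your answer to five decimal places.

33.85417

R_3 ≈ 260.3472222.
T_3 ≈ 226.4930556.
R_3 − T_3 ≈ 33.85417.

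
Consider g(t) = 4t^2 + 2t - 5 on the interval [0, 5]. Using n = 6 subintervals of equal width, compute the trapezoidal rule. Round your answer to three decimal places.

Δt = (5 − 0)/6 = 5/6.
g(0) = -5, g(5/6) = -5/9, g(5/3) = 85/9, g(2.5) = 25, g(10/3) = 415/9, g(25/6) = 655/9, g(5) = 105.
T_6 = (Δt/2)·[g(t_0) + 2g(t_1) + ... + 2g(t_{5}) + g(t_6)].
Sum ≈ 168.981.

168.981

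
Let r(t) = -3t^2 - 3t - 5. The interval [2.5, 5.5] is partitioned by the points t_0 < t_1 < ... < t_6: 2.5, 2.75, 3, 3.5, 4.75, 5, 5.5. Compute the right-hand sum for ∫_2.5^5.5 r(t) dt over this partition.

-233.90625

Subinterval widths: 0.25, 0.25, 0.5, 1.25, 0.25, 0.5.
Right endpoints: 2.75, 3, 3.5, 4.75, 5, 5.5.
r(2.75) = -35.9375, r(3) = -41, r(3.5) = -52.25, r(4.75) = -86.9375, r(5) = -95, r(5.5) = -112.25.
Sum = Σ Δt_i · r(t_i).
Sum = -233.90625.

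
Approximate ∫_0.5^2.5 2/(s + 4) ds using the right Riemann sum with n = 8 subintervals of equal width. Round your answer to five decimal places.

Δs = (2.5 − 0.5)/8 = 0.25.
Right endpoints: 0.75, 1, 1.25, 1.5, 1.75, 2, 2.25, 2.5.
f(0.75) = 8/19, f(1) = 0.4, f(1.25) = 8/21, f(1.5) = 4/11, f(1.75) = 8/23, f(2) = 1/3, f(2.25) = 0.32, f(2.5) = 4/13.
Sum = Δs · [f(0.75) + f(1) + f(1.25) + ...].
Sum ≈ 0.71862.

0.71862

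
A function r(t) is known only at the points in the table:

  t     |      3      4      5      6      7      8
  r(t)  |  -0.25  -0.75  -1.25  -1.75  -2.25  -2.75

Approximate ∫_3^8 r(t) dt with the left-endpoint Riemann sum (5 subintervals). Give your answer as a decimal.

-6.25

Δt = 1.
Sum = 1·[(-0.25) + (-0.75) + (-1.25) + (-1.75) + (-2.25)] = -6.25.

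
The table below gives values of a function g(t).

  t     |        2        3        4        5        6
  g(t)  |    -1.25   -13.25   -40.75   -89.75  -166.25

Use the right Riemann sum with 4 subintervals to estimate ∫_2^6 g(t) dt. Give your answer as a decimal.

-310

Δt = 1.
Sum = 1·[(-13.25) + (-40.75) + (-89.75) + (-166.25)] = -310.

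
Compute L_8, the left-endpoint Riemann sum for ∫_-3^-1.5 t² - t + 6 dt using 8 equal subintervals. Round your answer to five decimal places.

Δt = (-1.5 − (-3))/8 = 0.1875.
Left endpoints: -3, -2.8125, -2.625, -2.4375, -2.25, -2.0625, -1.875, -1.6875.
f(-3) = 18, f(-2.8125) = 16.72265625, f(-2.625) = 15.515625, f(-2.4375) = 14.37890625, f(-2.25) = 13.3125, f(-2.0625) = 12.31640625, f(-1.875) = 11.390625, f(-1.6875) = 10.53515625.
Sum = Δt · [f(-3) + f(-2.8125) + f(-2.625) + ...].
Sum ≈ 21.03223.

21.03223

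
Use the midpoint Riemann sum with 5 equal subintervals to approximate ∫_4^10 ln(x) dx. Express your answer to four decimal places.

Δx = (10 − 4)/5 = 1.2.
Midpoints: 4.6, 5.8, 7, 8.2, 9.4.
f(4.6) ≈ 1.5261, f(5.8) ≈ 1.7579, f(7) ≈ 1.9459, f(8.2) ≈ 2.1041, f(9.4) ≈ 2.2407.
Sum = Δx · [f(4.6) + f(5.8) + f(7) + f(8.2) + f(9.4)].
Sum ≈ 11.4896.

11.4896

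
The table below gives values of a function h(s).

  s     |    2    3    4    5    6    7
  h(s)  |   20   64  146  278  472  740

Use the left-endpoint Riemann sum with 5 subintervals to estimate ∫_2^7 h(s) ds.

Δs = 1.
Sum = 1·[20 + 64 + 146 + 278 + 472] = 980.

980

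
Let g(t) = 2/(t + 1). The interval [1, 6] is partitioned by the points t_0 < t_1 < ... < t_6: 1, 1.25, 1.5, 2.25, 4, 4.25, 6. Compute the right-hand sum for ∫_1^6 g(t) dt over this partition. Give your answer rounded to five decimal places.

Subinterval widths: 0.25, 0.25, 0.75, 1.75, 0.25, 1.75.
Right endpoints: 1.25, 1.5, 2.25, 4, 4.25, 6.
g(1.25) = 8/9, g(1.5) = 0.8, g(2.25) = 8/13, g(4) = 0.4, g(4.25) = 8/21, g(6) = 2/7.
Sum = Σ Δt_i · g(t_i).
Sum ≈ 2.17900.

2.17900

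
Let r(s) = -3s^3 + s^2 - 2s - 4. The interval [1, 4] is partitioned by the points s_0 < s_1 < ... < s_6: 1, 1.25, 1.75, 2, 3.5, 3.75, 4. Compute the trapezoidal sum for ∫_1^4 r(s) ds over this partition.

Subinterval widths: 0.25, 0.5, 0.25, 1.5, 0.25, 0.25.
r(1) = -8, r(1.25) = -10.796875, r(1.75) = -20.515625, r(2) = -28, r(3.5) = -127.375, r(3.75) = -155.640625, r(4) = -188.
On each subinterval the trapezoid contributes (Δs_i/2)·[r(s_{i-1}) + r(s_i)].
Sum = -211.10546875.

-211.10546875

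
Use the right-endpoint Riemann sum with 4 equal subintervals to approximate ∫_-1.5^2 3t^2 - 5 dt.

Δt = (2 − (-1.5))/4 = 0.875.
Right endpoints: -0.625, 0.25, 1.125, 2.
f(-0.625) = -3.828125, f(0.25) = -4.8125, f(1.125) = -1.203125, f(2) = 7.
Sum = Δt · [f(-0.625) + f(0.25) + f(1.125) + f(2)].
Sum = -2.48828125.

-2.48828125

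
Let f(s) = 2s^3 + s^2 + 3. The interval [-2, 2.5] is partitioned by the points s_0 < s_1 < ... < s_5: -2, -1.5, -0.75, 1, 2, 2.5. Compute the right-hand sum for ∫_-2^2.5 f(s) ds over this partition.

Subinterval widths: 0.5, 0.75, 1.75, 1, 0.5.
Right endpoints: -1.5, -0.75, 1, 2, 2.5.
f(-1.5) = -1.5, f(-0.75) = 2.71875, f(1) = 6, f(2) = 23, f(2.5) = 40.5.
Sum = Σ Δs_i · f(s_i).
Sum = 55.0390625.

55.0390625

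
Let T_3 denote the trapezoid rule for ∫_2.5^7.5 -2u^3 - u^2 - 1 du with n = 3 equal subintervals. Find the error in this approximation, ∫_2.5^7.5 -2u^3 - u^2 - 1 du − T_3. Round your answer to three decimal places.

71.759

Exact integral: ∫_2.5^7.5 f(u) du ≈ -1702.91667.
T_3 ≈ -1774.67593.
Error ≈ -1702.91667 − (-1774.67593) ≈ 71.759.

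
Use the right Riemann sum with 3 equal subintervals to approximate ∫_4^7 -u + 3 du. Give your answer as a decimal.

-9

Δu = (7 − 4)/3 = 1.
Right endpoints: 5, 6, 7.
f(5) = -2, f(6) = -3, f(7) = -4.
Sum = Δu · [f(5) + f(6) + f(7)].
Sum = -9.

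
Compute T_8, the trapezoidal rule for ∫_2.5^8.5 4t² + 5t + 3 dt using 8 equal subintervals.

Δt = (8.5 − 2.5)/8 = 0.75.
f(2.5) = 40.5, f(3.25) = 61.5, f(4) = 87, f(4.75) = 117, f(5.5) = 151.5, f(6.25) = 190.5, f(7) = 234, f(7.75) = 282, f(8.5) = 334.5.
T_8 = (Δt/2)·[f(t_0) + 2f(t_1) + ... + 2f(t_{7}) + f(t_8)].
Sum = 983.25.

983.25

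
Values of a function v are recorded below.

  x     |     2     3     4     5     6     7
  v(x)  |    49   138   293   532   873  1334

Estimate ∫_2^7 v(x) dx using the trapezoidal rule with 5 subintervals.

2527.5

Δx = 1.
T_5 = (1/2)·[49 + 2·138 + 2·293 + 2·532 + 2·873 + 1334] = 2527.5.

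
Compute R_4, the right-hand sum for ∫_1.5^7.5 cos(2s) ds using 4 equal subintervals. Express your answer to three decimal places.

0.200

Δs = (7.5 − 1.5)/4 = 1.5.
Right endpoints: 3, 4.5, 6, 7.5.
f(3) ≈ 0.960, f(4.5) ≈ -0.911, f(6) ≈ 0.844, f(7.5) ≈ -0.760.
Sum = Δs · [f(3) + f(4.5) + f(6) + f(7.5)].
Sum ≈ 0.200.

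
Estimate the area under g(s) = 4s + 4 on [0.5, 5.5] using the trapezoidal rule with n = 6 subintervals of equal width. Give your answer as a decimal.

Δs = (5.5 − 0.5)/6 = 5/6.
g(0.5) = 6, g(4/3) = 28/3, g(13/6) = 38/3, g(3) = 16, g(23/6) = 58/3, g(14/3) = 68/3, g(5.5) = 26.
T_6 = (Δs/2)·[g(s_0) + 2g(s_1) + ... + 2g(s_{5}) + g(s_6)].
Sum = 80.

80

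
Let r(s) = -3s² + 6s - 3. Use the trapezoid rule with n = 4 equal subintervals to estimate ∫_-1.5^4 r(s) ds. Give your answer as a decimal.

Δs = (4 − (-1.5))/4 = 1.375.
r(-1.5) = -18.75, r(-0.125) = -3.796875, r(1.25) = -0.1875, r(2.625) = -7.921875, r(4) = -27.
T_4 = (Δs/2)·[r(s_0) + 2r(s_1) + 2r(s_2) + 2r(s_3) + r(s_4)].
Sum = -47.82421875.

-47.82421875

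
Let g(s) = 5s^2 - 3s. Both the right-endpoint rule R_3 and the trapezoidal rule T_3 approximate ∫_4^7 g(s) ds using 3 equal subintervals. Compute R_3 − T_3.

78

R_3 = 496.
T_3 = 418.
R_3 − T_3 = 78.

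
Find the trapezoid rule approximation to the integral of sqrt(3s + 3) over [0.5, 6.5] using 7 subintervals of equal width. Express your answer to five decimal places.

Δs = (6.5 − 0.5)/7 = 6/7.
f(0.5) ≈ 2.12132, f(19/14) ≈ 2.65922, f(31/14) ≈ 3.10530, f(43/14) ≈ 3.49489, f(55/14) ≈ 3.84522, f(67/14) ≈ 4.16619, f(79/14) ≈ 4.46414, f(6.5) ≈ 4.74342.
T_7 = (Δs/2)·[f(s_0) + 2f(s_1) + ... + 2f(s_{6}) + f(s_7)].
Sum ≈ 21.57199.

21.57199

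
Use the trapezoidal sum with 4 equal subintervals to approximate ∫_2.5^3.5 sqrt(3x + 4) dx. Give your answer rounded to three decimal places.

3.603

Δx = (3.5 − 2.5)/4 = 0.25.
f(2.5) ≈ 3.391, f(2.75) ≈ 3.500, f(3) ≈ 3.606, f(3.25) ≈ 3.708, f(3.5) ≈ 3.808.
T_4 = (Δx/2)·[f(x_0) + 2f(x_1) + 2f(x_2) + 2f(x_3) + f(x_4)].
Sum ≈ 3.603.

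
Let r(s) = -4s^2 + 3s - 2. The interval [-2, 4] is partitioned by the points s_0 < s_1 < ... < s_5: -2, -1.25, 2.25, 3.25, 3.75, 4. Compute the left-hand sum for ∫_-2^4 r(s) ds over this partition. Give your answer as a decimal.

-104.5

Subinterval widths: 0.75, 3.5, 1, 0.5, 0.25.
Left endpoints: -2, -1.25, 2.25, 3.25, 3.75.
r(-2) = -24, r(-1.25) = -12, r(2.25) = -15.5, r(3.25) = -34.5, r(3.75) = -47.
Sum = Σ Δs_i · r(s_i).
Sum = -104.5.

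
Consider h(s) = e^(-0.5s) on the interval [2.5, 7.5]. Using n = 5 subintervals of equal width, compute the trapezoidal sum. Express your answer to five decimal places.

Δs = (7.5 − 2.5)/5 = 1.
h(2.5) ≈ 0.28650, h(3.5) ≈ 0.17377, h(4.5) ≈ 0.10540, h(5.5) ≈ 0.06393, h(6.5) ≈ 0.03877, h(7.5) ≈ 0.02352.
T_5 = (Δs/2)·[h(s_0) + 2h(s_1) + ... + 2h(s_{4}) + h(s_5)].
Sum ≈ 0.53689.

0.53689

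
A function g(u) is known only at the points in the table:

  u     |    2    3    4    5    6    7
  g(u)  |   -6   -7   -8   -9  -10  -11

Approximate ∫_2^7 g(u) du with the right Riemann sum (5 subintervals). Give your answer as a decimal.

-45

Δu = 1.
Sum = 1·[(-7) + (-8) + (-9) + (-10) + (-11)] = -45.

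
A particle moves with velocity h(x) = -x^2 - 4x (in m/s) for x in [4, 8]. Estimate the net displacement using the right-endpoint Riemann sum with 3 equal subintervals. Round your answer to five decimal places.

Δx = (8 − 4)/3 = 4/3.
Right endpoints: 16/3, 20/3, 8.
h(16/3) = -448/9, h(20/3) = -640/9, h(8) = -96.
Sum = Δx · [h(16/3) + h(20/3) + h(8)].
Sum ≈ -289.18519.

-289.18519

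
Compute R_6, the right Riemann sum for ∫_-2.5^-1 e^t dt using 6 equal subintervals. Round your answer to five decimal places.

Δt = (-1 − (-2.5))/6 = 0.25.
Right endpoints: -2.25, -2, -1.75, -1.5, -1.25, -1.
f(-2.25) ≈ 0.10540, f(-2) ≈ 0.13534, f(-1.75) ≈ 0.17377, f(-1.5) ≈ 0.22313, f(-1.25) ≈ 0.28650, f(-1) ≈ 0.36788.
Sum = Δt · [f(-2.25) + f(-2) + f(-1.75) + ...].
Sum ≈ 0.32301.

0.32301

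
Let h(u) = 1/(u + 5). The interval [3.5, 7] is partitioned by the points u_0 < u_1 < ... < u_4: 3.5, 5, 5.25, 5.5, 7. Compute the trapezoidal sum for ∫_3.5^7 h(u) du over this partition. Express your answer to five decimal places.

Subinterval widths: 1.5, 0.25, 0.25, 1.5.
h(3.5) = 2/17, h(5) = 0.1, h(5.25) = 4/41, h(5.5) = 2/21, h(7) = 1/12.
On each subinterval the trapezoid contributes (Δu_i/2)·[h(u_{i-1}) + h(u_i)].
Sum ≈ 0.34596.

0.34596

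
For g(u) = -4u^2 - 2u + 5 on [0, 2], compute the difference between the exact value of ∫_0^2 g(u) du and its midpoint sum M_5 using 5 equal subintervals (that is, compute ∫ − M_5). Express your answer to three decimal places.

Exact integral: ∫_0^2 g(u) du ≈ -4.66667.
M_5 = -4.56.
Error ≈ -4.66667 − (-4.56) ≈ -0.107.

-0.107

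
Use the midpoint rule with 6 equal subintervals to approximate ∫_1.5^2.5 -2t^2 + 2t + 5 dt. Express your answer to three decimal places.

0.838

Δt = (2.5 − 1.5)/6 = 1/6.
Midpoints: 19/12, 1.75, 23/12, 25/12, 2.25, 29/12.
f(19/12) = 227/72, f(1.75) = 2.375, f(23/12) = 107/72, f(25/12) = 35/72, f(2.25) = -0.625, f(29/12) = -133/72.
Sum = Δt · [f(19/12) + f(1.75) + f(23/12) + ...].
Sum ≈ 0.838.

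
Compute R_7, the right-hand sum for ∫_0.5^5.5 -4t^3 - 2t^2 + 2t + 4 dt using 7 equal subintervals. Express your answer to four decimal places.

Δt = (5.5 − 0.5)/7 = 5/7.
Right endpoints: 17/14, 27/14, 37/14, 47/14, 57/14, 67/14, 5.5.
f(17/14) = -1263/343, f(27/14) = -9698/343, f(37/14) = -26933/343, f(47/14) = -55968/343, f(57/14) = -99803/343, f(67/14) = -161438/343, f(5.5) = -711.
Sum = Δt · [f(17/14) + f(27/14) + f(37/14) + ...].
Sum ≈ -1247.3469.

-1247.3469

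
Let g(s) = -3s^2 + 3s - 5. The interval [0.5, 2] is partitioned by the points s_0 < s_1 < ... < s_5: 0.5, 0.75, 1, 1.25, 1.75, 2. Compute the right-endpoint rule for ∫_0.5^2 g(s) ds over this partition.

Subinterval widths: 0.25, 0.25, 0.25, 0.5, 0.25.
Right endpoints: 0.75, 1, 1.25, 1.75, 2.
g(0.75) = -4.4375, g(1) = -5, g(1.25) = -5.9375, g(1.75) = -8.9375, g(2) = -11.
Sum = Σ Δs_i · g(s_i).
Sum = -11.0625.

-11.0625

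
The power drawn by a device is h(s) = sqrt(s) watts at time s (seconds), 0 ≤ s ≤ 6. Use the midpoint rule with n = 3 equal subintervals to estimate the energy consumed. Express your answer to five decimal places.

Δs = (6 − 0)/3 = 2.
Midpoints: 1, 3, 5.
h(1) ≈ 1.00000, h(3) ≈ 1.73205, h(5) ≈ 2.23607.
Sum = Δs · [h(1) + h(3) + h(5)].
Sum ≈ 9.93624.

9.93624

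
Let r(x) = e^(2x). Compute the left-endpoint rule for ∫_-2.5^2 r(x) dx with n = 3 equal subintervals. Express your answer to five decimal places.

Δx = (2 − (-2.5))/3 = 1.5.
Left endpoints: -2.5, -1, 0.5.
r(-2.5) ≈ 0.00674, r(-1) ≈ 0.13534, r(0.5) ≈ 2.71828.
Sum = Δx · [r(-2.5) + r(-1) + r(0.5)].
Sum ≈ 4.29053.

4.29053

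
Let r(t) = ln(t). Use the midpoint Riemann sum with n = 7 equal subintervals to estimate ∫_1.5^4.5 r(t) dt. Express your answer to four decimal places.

3.1635

Δt = (4.5 − 1.5)/7 = 3/7.
Midpoints: 12/7, 15/7, 18/7, 3, 24/7, 27/7, 30/7.
r(12/7) ≈ 0.5390, r(15/7) ≈ 0.7621, r(18/7) ≈ 0.9445, r(3) ≈ 1.0986, r(24/7) ≈ 1.2321, r(27/7) ≈ 1.3499, r(30/7) ≈ 1.4553.
Sum = Δt · [r(12/7) + r(15/7) + r(18/7) + ...].
Sum ≈ 3.1635.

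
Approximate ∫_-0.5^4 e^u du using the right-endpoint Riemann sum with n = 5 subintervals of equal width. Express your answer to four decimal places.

81.8840

Δu = (4 − (-0.5))/5 = 0.9.
Right endpoints: 0.4, 1.3, 2.2, 3.1, 4.
f(0.4) ≈ 1.4918, f(1.3) ≈ 3.6693, f(2.2) ≈ 9.0250, f(3.1) ≈ 22.1980, f(4) ≈ 54.5982.
Sum = Δu · [f(0.4) + f(1.3) + f(2.2) + f(3.1) + f(4)].
Sum ≈ 81.8840.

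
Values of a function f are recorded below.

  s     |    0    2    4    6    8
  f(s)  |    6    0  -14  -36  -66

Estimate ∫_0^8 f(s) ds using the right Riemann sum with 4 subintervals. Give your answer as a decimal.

-232

Δs = 2.
Sum = 2·[0 + (-14) + (-36) + (-66)] = -232.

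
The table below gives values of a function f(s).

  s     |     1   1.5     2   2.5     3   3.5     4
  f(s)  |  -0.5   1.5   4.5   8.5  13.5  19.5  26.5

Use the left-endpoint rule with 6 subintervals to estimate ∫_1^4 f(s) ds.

Δs = 0.5.
Sum = 0.5·[(-0.5) + 1.5 + 4.5 + 8.5 + 13.5 + 19.5] = 23.5.

23.5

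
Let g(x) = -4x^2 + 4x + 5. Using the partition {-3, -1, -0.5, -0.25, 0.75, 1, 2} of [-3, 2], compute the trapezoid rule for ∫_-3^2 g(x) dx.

-38.4375

Subinterval widths: 2, 0.5, 0.25, 1, 0.25, 1.
g(-3) = -43, g(-1) = -3, g(-0.5) = 2, g(-0.25) = 3.75, g(0.75) = 5.75, g(1) = 5, g(2) = -3.
On each subinterval the trapezoid contributes (Δx_i/2)·[g(x_{i-1}) + g(x_i)].
Sum = -38.4375.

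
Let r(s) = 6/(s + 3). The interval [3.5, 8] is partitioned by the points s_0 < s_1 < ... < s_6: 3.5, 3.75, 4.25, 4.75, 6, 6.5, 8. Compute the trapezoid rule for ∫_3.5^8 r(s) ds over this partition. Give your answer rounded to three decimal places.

Subinterval widths: 0.25, 0.5, 0.5, 1.25, 0.5, 1.5.
r(3.5) = 12/13, r(3.75) = 8/9, r(4.25) = 24/29, r(4.75) = 24/31, r(6) = 2/3, r(6.5) = 12/19, r(8) = 6/11.
On each subinterval the trapezoid contributes (Δs_i/2)·[r(s_{i-1}) + r(s_i)].
Sum ≈ 3.164.

3.164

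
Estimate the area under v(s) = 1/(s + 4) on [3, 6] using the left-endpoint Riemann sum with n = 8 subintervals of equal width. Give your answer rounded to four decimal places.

0.3648

Δs = (6 − 3)/8 = 0.375.
Left endpoints: 3, 3.375, 3.75, 4.125, 4.5, 4.875, 5.25, 5.625.
v(3) = 1/7, v(3.375) = 8/59, v(3.75) = 4/31, v(4.125) = 8/65, v(4.5) = 2/17, v(4.875) = 8/71, v(5.25) = 4/37, v(5.625) = 8/77.
Sum = Δs · [v(3) + v(3.375) + v(3.75) + ...].
Sum ≈ 0.3648.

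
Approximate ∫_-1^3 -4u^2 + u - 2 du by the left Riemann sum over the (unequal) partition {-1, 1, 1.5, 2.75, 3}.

-35.75

Subinterval widths: 2, 0.5, 1.25, 0.25.
Left endpoints: -1, 1, 1.5, 2.75.
f(-1) = -7, f(1) = -5, f(1.5) = -9.5, f(2.75) = -29.5.
Sum = Σ Δu_i · f(u_i).
Sum = -35.75.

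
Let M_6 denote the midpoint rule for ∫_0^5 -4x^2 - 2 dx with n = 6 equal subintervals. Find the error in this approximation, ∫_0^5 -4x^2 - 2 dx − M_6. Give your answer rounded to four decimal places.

Exact integral: ∫_0^5 f(x) dx ≈ -176.666667.
M_6 ≈ -175.509259.
Error ≈ -176.666667 − (-175.509259) ≈ -1.1574.

-1.1574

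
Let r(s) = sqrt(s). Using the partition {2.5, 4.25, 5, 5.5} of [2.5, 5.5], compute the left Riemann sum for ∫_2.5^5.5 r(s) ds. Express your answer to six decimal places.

Subinterval widths: 1.75, 0.75, 0.5.
Left endpoints: 2.5, 4.25, 5.
r(2.5) ≈ 1.581139, r(4.25) ≈ 2.061553, r(5) ≈ 2.236068.
Sum = Σ Δs_i · r(s_i).
Sum ≈ 5.431192.

5.431192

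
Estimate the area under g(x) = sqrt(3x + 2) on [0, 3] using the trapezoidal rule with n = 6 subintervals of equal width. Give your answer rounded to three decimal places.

7.466

Δx = (3 − 0)/6 = 0.5.
g(0) ≈ 1.414, g(0.5) ≈ 1.871, g(1) ≈ 2.236, g(1.5) ≈ 2.550, g(2) ≈ 2.828, g(2.5) ≈ 3.082, g(3) ≈ 3.317.
T_6 = (Δx/2)·[g(x_0) + 2g(x_1) + ... + 2g(x_{5}) + g(x_6)].
Sum ≈ 7.466.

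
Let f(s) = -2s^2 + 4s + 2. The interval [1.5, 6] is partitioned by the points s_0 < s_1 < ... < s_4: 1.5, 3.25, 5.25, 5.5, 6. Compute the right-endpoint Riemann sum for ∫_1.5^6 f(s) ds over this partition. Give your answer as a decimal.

-107.09375

Subinterval widths: 1.75, 2, 0.25, 0.5.
Right endpoints: 3.25, 5.25, 5.5, 6.
f(3.25) = -6.125, f(5.25) = -32.125, f(5.5) = -36.5, f(6) = -46.
Sum = Σ Δs_i · f(s_i).
Sum = -107.09375.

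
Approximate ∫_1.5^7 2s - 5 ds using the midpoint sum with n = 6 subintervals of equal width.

Δs = (7 − 1.5)/6 = 11/12.
Midpoints: 47/24, 2.875, 91/24, 113/24, 5.625, 157/24.
f(47/24) = -13/12, f(2.875) = 0.75, f(91/24) = 31/12, f(113/24) = 53/12, f(5.625) = 6.25, f(157/24) = 97/12.
Sum = Δs · [f(47/24) + f(2.875) + f(91/24) + ...].
Sum = 19.25.

19.25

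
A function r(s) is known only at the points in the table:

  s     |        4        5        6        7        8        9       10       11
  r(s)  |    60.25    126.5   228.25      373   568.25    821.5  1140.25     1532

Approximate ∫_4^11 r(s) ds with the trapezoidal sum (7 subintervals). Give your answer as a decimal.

4053.875

Δs = 1.
T_7 = (1/2)·[60.25 + 2·126.5 + 2·228.25 + 2·373 + 2·568.25 + 2·821.5 + 2·1140.25 + 1532] = 4053.875.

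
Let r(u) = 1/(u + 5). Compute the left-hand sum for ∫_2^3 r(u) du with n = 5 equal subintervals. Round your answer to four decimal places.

Δu = (3 − 2)/5 = 0.2.
Left endpoints: 2, 2.2, 2.4, 2.6, 2.8.
r(2) = 1/7, r(2.2) = 5/36, r(2.4) = 5/37, r(2.6) = 5/38, r(2.8) = 5/39.
Sum = Δu · [r(2) + r(2.2) + r(2.4) + r(2.6) + r(2.8)].
Sum ≈ 0.1353.

0.1353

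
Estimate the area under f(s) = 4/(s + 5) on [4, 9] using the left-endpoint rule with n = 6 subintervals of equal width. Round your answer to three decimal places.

1.835

Δs = (9 − 4)/6 = 5/6.
Left endpoints: 4, 29/6, 17/3, 6.5, 22/3, 49/6.
f(4) = 4/9, f(29/6) = 24/59, f(17/3) = 0.375, f(6.5) = 8/23, f(22/3) = 12/37, f(49/6) = 24/79.
Sum = Δs · [f(4) + f(29/6) + f(17/3) + ...].
Sum ≈ 1.835.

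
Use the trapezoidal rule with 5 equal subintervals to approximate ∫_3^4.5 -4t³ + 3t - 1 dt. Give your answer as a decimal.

Δt = (4.5 − 3)/5 = 0.3.
f(3) = -100, f(3.3) = -134.848, f(3.6) = -176.824, f(3.9) = -226.576, f(4.2) = -284.752, f(4.5) = -352.
T_5 = (Δt/2)·[f(t_0) + 2f(t_1) + ... + 2f(t_{4}) + f(t_5)].
Sum = -314.7.

-314.7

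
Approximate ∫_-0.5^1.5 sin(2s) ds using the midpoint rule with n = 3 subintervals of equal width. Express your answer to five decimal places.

0.82491

Δs = (1.5 − (-0.5))/3 = 2/3.
Midpoints: -1/6, 0.5, 7/6.
f(-1/6) ≈ -0.32719, f(0.5) ≈ 0.84147, f(7/6) ≈ 0.72309.
Sum = Δs · [f(-1/6) + f(0.5) + f(7/6)].
Sum ≈ 0.82491.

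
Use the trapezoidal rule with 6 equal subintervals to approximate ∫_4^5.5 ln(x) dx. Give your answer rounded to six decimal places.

2.330582

Δx = (5.5 − 4)/6 = 0.25.
f(4) ≈ 1.386294, f(4.25) ≈ 1.446919, f(4.5) ≈ 1.504077, f(4.75) ≈ 1.558145, f(5) ≈ 1.609438, f(5.25) ≈ 1.658228, f(5.5) ≈ 1.704748.
T_6 = (Δx/2)·[f(x_0) + 2f(x_1) + ... + 2f(x_{5}) + f(x_6)].
Sum ≈ 2.330582.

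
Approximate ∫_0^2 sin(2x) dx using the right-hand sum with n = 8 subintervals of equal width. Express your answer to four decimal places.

Δx = (2 − 0)/8 = 0.25.
Right endpoints: 0.25, 0.5, 0.75, 1, 1.25, 1.5, 1.75, 2.
f(0.25) ≈ 0.4794, f(0.5) ≈ 0.8415, f(0.75) ≈ 0.9975, f(1) ≈ 0.9093, f(1.25) ≈ 0.5985, f(1.5) ≈ 0.1411, f(1.75) ≈ -0.3508, f(2) ≈ -0.7568.
Sum = Δx · [f(0.25) + f(0.5) + f(0.75) + ...].
Sum ≈ 0.7149.

0.7149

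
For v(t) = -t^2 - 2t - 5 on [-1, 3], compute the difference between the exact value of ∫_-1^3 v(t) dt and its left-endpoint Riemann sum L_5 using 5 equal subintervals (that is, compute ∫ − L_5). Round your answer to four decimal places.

-5.9733

Exact integral: ∫_-1^3 v(t) dt ≈ -37.333333.
L_5 = -31.36.
Error ≈ -37.333333 − (-31.36) ≈ -5.9733.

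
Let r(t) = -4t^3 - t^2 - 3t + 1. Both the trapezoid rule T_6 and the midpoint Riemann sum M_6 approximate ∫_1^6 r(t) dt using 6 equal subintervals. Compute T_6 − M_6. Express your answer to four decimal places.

-37.3264

T_6 ≈ -1439.050926.
M_6 ≈ -1401.724537.
T_6 − M_6 ≈ -37.3264.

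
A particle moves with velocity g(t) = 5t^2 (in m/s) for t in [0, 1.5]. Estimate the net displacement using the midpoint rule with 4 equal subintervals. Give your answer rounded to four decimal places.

5.5371

Δt = (1.5 − 0)/4 = 0.375.
Midpoints: 0.1875, 0.5625, 0.9375, 1.3125.
g(0.1875) = 0.17578125, g(0.5625) = 1.58203125, g(0.9375) = 4.39453125, g(1.3125) = 8.61328125.
Sum = Δt · [g(0.1875) + g(0.5625) + g(0.9375) + g(1.3125)].
Sum ≈ 5.5371.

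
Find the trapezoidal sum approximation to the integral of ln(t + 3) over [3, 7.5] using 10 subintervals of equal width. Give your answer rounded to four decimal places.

9.4377

Δt = (7.5 − 3)/10 = 0.45.
f(3) ≈ 1.7918, f(3.45) ≈ 1.8641, f(3.9) ≈ 1.9315, f(4.35) ≈ 1.9947, f(4.8) ≈ 2.0541, f(5.25) ≈ 2.1102, f(5.7) ≈ 2.1633, f(6.15) ≈ 2.2138, f(6.6) ≈ 2.2618, f(7.05) ≈ 2.3076, f(7.5) ≈ 2.3514.
T_10 = (Δt/2)·[f(t_0) + 2f(t_1) + ... + 2f(t_{9}) + f(t_10)].
Sum ≈ 9.4377.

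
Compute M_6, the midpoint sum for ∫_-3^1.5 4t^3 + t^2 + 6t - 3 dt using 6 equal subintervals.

Δt = (1.5 − (-3))/6 = 0.75.
Midpoints: -2.625, -1.875, -1.125, -0.375, 0.375, 1.125.
f(-2.625) = -84.2109375, f(-1.875) = -37.1015625, f(-1.125) = -14.1796875, f(-0.375) = -5.3203125, f(0.375) = -0.3984375, f(1.125) = 10.7109375.
Sum = Δt · [f(-2.625) + f(-1.875) + f(-1.125) + ...].
Sum = -97.875.

-97.875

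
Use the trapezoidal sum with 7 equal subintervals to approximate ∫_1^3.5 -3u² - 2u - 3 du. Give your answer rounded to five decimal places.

-60.78444

Δu = (3.5 − 1)/7 = 5/14.
f(1) = -8, f(19/14) = -2203/196, f(12/7) = -747/49, f(29/14) = -3923/196, f(17/7) = -1252/49, f(39/14) = -6243/196, f(22/7) = -1907/49, f(3.5) = -46.75.
T_7 = (Δu/2)·[f(u_0) + 2f(u_1) + ... + 2f(u_{6}) + f(u_7)].
Sum ≈ -60.78444.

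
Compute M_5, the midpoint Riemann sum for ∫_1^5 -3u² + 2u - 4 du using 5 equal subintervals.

Δu = (5 − 1)/5 = 0.8.
Midpoints: 1.4, 2.2, 3, 3.8, 4.6.
f(1.4) = -7.08, f(2.2) = -14.12, f(3) = -25, f(3.8) = -39.72, f(4.6) = -58.28.
Sum = Δu · [f(1.4) + f(2.2) + f(3) + f(3.8) + f(4.6)].
Sum = -115.36.

-115.36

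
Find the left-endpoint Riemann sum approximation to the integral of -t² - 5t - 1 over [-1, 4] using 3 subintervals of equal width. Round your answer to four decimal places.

-33.1481

Δt = (4 − (-1))/3 = 5/3.
Left endpoints: -1, 2/3, 7/3.
f(-1) = 3, f(2/3) = -43/9, f(7/3) = -163/9.
Sum = Δt · [f(-1) + f(2/3) + f(7/3)].
Sum ≈ -33.1481.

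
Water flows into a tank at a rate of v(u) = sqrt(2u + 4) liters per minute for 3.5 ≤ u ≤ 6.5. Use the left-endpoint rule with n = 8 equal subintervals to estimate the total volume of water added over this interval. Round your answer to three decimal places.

11.051

Δu = (6.5 − 3.5)/8 = 0.375.
Left endpoints: 3.5, 3.875, 4.25, 4.625, 5, 5.375, 5.75, 6.125.
v(3.5) ≈ 3.317, v(3.875) ≈ 3.428, v(4.25) ≈ 3.536, v(4.625) ≈ 3.640, v(5) ≈ 3.742, v(5.375) ≈ 3.841, v(5.75) ≈ 3.937, v(6.125) ≈ 4.031.
Sum = Δu · [v(3.5) + v(3.875) + v(4.25) + ...].
Sum ≈ 11.051.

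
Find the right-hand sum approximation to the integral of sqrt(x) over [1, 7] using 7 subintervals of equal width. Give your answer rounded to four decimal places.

12.3667

Δx = (7 − 1)/7 = 6/7.
Right endpoints: 13/7, 19/7, 25/7, 31/7, 37/7, 43/7, 7.
f(13/7) ≈ 1.3628, f(19/7) ≈ 1.6475, f(25/7) ≈ 1.8898, f(31/7) ≈ 2.1044, f(37/7) ≈ 2.2991, f(43/7) ≈ 2.4785, f(7) ≈ 2.6458.
Sum = Δx · [f(13/7) + f(19/7) + f(25/7) + ...].
Sum ≈ 12.3667.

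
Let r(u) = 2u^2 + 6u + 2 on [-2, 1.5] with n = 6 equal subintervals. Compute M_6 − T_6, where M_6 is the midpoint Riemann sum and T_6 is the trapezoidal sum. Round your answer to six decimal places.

M_6 ≈ 9.13483796.
T_6 ≈ 9.73032407.
M_6 − T_6 ≈ -0.595486.

-0.595486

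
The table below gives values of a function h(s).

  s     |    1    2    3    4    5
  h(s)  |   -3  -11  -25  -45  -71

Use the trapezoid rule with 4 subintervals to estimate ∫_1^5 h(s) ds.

Δs = 1.
T_4 = (1/2)·[(-3) + 2·(-11) + 2·(-25) + 2·(-45) + (-71)] = -118.

-118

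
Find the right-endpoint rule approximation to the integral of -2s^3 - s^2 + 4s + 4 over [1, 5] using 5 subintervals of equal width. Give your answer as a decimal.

-399.84

Δs = (5 − 1)/5 = 0.8.
Right endpoints: 1.8, 2.6, 3.4, 4.2, 5.
f(1.8) = -3.704, f(2.6) = -27.512, f(3.4) = -72.568, f(4.2) = -145.016, f(5) = -251.
Sum = Δs · [f(1.8) + f(2.6) + f(3.4) + f(4.2) + f(5)].
Sum = -399.84.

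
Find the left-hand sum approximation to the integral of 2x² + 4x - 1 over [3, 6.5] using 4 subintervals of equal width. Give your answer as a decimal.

193.7578125

Δx = (6.5 − 3)/4 = 0.875.
Left endpoints: 3, 3.875, 4.75, 5.625.
f(3) = 29, f(3.875) = 44.53125, f(4.75) = 63.125, f(5.625) = 84.78125.
Sum = Δx · [f(3) + f(3.875) + f(4.75) + f(5.625)].
Sum = 193.7578125.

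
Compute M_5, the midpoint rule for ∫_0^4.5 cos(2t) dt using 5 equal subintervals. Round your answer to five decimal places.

0.23675

Δt = (4.5 − 0)/5 = 0.9.
Midpoints: 0.45, 1.35, 2.25, 3.15, 4.05.
f(0.45) ≈ 0.62161, f(1.35) ≈ -0.90407, f(2.25) ≈ -0.21080, f(3.15) ≈ 0.99986, f(4.05) ≈ -0.24354.
Sum = Δt · [f(0.45) + f(1.35) + f(2.25) + f(3.15) + f(4.05)].
Sum ≈ 0.23675.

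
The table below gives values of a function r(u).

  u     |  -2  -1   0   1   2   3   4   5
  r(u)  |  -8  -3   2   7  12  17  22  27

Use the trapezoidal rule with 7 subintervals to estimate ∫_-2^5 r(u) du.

Δu = 1.
T_7 = (1/2)·[(-8) + 2·(-3) + 2·2 + 2·7 + 2·12 + 2·17 + 2·22 + 27] = 66.5.

66.5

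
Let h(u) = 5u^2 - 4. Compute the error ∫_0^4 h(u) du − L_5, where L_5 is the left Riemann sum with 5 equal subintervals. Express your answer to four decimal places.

29.8667

Exact integral: ∫_0^4 h(u) du ≈ 90.666667.
L_5 = 60.8.
Error ≈ 90.666667 − 60.8 ≈ 29.8667.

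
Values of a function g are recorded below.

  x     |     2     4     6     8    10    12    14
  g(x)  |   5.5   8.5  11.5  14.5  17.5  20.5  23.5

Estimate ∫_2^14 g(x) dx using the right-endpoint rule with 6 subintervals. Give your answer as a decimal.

Δx = 2.
Sum = 2·[8.5 + 11.5 + 14.5 + 17.5 + 20.5 + 23.5] = 192.

192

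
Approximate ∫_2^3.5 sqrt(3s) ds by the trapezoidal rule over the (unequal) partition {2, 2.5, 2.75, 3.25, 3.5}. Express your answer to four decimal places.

Subinterval widths: 0.5, 0.25, 0.5, 0.25.
f(2) ≈ 2.4495, f(2.5) ≈ 2.7386, f(2.75) ≈ 2.8723, f(3.25) ≈ 3.1225, f(3.5) ≈ 3.2404.
On each subinterval the trapezoid contributes (Δs_i/2)·[f(s_{i-1}) + f(s_i)].
Sum ≈ 4.2924.

4.2924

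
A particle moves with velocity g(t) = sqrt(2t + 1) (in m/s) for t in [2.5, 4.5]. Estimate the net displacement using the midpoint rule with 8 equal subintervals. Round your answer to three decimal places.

5.642

Δt = (4.5 − 2.5)/8 = 0.25.
Midpoints: 2.625, 2.875, 3.125, 3.375, 3.625, 3.875, 4.125, 4.375.
g(2.625) ≈ 2.500, g(2.875) ≈ 2.598, g(3.125) ≈ 2.693, g(3.375) ≈ 2.784, g(3.625) ≈ 2.872, g(3.875) ≈ 2.958, g(4.125) ≈ 3.041, g(4.375) ≈ 3.122.
Sum = Δt · [g(2.625) + g(2.875) + g(3.125) + ...].
Sum ≈ 5.642.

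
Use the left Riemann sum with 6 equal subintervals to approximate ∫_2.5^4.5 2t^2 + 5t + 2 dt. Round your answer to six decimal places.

Δt = (4.5 − 2.5)/6 = 1/3.
Left endpoints: 2.5, 17/6, 19/6, 3.5, 23/6, 25/6.
f(2.5) = 27, f(17/6) = 290/9, f(19/6) = 341/9, f(3.5) = 44, f(23/6) = 455/9, f(25/6) = 518/9.
Sum = Δt · [f(2.5) + f(17/6) + f(19/6) + ...].
Sum ≈ 83.074074.

83.074074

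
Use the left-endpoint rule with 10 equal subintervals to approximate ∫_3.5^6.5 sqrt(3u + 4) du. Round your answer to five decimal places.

12.88920

Δu = (6.5 − 3.5)/10 = 0.3.
Left endpoints: 3.5, 3.8, 4.1, 4.4, 4.7, 5, 5.3, 5.6, 5.9, 6.2.
f(3.5) ≈ 3.80789, f(3.8) ≈ 3.92428, f(4.1) ≈ 4.03733, f(4.4) ≈ 4.14729, f(4.7) ≈ 4.25441, f(5) ≈ 4.35890, f(5.3) ≈ 4.46094, f(5.6) ≈ 4.56070, f(5.9) ≈ 4.65833, f(6.2) ≈ 4.75395.
Sum = Δu · [f(3.5) + f(3.8) + f(4.1) + ...].
Sum ≈ 12.88920.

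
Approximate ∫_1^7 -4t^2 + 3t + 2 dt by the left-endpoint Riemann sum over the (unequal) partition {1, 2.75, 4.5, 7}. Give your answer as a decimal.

Subinterval widths: 1.75, 1.75, 2.5.
Left endpoints: 1, 2.75, 4.5.
f(1) = 1, f(2.75) = -20, f(4.5) = -65.5.
Sum = Σ Δt_i · f(t_i).
Sum = -197.

-197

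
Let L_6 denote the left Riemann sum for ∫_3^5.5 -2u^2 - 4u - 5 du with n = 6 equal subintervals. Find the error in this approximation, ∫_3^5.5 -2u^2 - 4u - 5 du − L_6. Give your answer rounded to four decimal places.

-10.7928

Exact integral: ∫_3^5.5 f(u) du ≈ -147.916667.
L_6 ≈ -137.123843.
Error ≈ -147.916667 − (-137.123843) ≈ -10.7928.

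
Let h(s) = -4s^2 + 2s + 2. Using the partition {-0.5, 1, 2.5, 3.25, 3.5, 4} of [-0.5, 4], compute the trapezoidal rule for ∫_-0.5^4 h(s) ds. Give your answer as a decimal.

Subinterval widths: 1.5, 1.5, 0.75, 0.25, 0.5.
h(-0.5) = 0, h(1) = 0, h(2.5) = -18, h(3.25) = -33.75, h(3.5) = -40, h(4) = -54.
On each subinterval the trapezoid contributes (Δs_i/2)·[h(s_{i-1}) + h(s_i)].
Sum = -65.625.

-65.625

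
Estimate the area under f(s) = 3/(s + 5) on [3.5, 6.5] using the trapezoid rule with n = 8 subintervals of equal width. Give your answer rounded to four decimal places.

0.9071

Δs = (6.5 − 3.5)/8 = 0.375.
f(3.5) = 6/17, f(3.875) = 24/71, f(4.25) = 12/37, f(4.625) = 24/77, f(5) = 0.3, f(5.375) = 24/83, f(5.75) = 12/43, f(6.125) = 24/89, f(6.5) = 6/23.
T_8 = (Δs/2)·[f(s_0) + 2f(s_1) + ... + 2f(s_{7}) + f(s_8)].
Sum ≈ 0.9071.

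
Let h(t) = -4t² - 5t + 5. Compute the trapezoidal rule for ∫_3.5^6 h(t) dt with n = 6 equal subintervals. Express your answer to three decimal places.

Δt = (6 − 3.5)/6 = 5/12.
h(3.5) = -61.5, h(47/12) = -1367/18, h(13/3) = -826/9, h(4.75) = -109, h(31/6) = -2297/18, h(67/12) = -2657/18, h(6) = -169.
T_6 = (Δt/2)·[h(t_0) + 2h(t_1) + ... + 2h(t_{5}) + h(t_6)].
Sum ≈ -277.998.

-277.998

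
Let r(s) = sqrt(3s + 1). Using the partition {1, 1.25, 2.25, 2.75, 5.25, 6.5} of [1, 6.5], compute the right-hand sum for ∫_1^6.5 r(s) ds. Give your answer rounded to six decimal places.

20.740742

Subinterval widths: 0.25, 1, 0.5, 2.5, 1.25.
Right endpoints: 1.25, 2.25, 2.75, 5.25, 6.5.
r(1.25) ≈ 2.179449, r(2.25) ≈ 2.783882, r(2.75) ≈ 3.041381, r(5.25) ≈ 4.092676, r(6.5) ≈ 4.527693.
Sum = Σ Δs_i · r(s_i).
Sum ≈ 20.740742.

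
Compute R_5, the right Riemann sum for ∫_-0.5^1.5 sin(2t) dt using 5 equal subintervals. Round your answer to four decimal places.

Δt = (1.5 − (-0.5))/5 = 0.4.
Right endpoints: -0.1, 0.3, 0.7, 1.1, 1.5.
f(-0.1) ≈ -0.1987, f(0.3) ≈ 0.5646, f(0.7) ≈ 0.9854, f(1.1) ≈ 0.8085, f(1.5) ≈ 0.1411.
Sum = Δt · [f(-0.1) + f(0.3) + f(0.7) + f(1.1) + f(1.5)].
Sum ≈ 0.9204.

0.9204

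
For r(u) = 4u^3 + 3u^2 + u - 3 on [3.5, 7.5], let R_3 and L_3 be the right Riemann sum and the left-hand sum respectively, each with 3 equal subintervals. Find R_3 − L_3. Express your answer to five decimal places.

R_3 ≈ 4586.1111111.
L_3 ≈ 2383.4444444.
R_3 − L_3 ≈ 2202.66667.

2202.66667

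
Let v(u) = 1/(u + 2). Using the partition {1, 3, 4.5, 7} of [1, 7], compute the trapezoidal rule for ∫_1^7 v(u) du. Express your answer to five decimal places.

1.12991

Subinterval widths: 2, 1.5, 2.5.
v(1) = 1/3, v(3) = 0.2, v(4.5) = 2/13, v(7) = 1/9.
On each subinterval the trapezoid contributes (Δu_i/2)·[v(u_{i-1}) + v(u_i)].
Sum ≈ 1.12991.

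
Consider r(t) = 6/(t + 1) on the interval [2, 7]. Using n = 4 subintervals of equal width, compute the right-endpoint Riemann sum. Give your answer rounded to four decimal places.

Δt = (7 − 2)/4 = 1.25.
Right endpoints: 3.25, 4.5, 5.75, 7.
r(3.25) = 24/17, r(4.5) = 12/11, r(5.75) = 8/9, r(7) = 0.75.
Sum = Δt · [r(3.25) + r(4.5) + r(5.75) + r(7)].
Sum ≈ 5.1770.

5.1770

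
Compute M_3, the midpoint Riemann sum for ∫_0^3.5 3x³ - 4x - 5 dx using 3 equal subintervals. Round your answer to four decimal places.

Δx = (3.5 − 0)/3 = 7/6.
Midpoints: 7/12, 1.75, 35/12.
f(7/12) = -3881/576, f(1.75) = 4.078125, f(35/12) = 33275/576.
Sum = Δx · [f(7/12) + f(1.75) + f(35/12)].
Sum ≈ 64.2943.

64.2943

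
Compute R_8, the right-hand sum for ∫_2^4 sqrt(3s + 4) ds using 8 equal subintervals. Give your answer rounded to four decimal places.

7.2991

Δs = (4 − 2)/8 = 0.25.
Right endpoints: 2.25, 2.5, 2.75, 3, 3.25, 3.5, 3.75, 4.
f(2.25) ≈ 3.2787, f(2.5) ≈ 3.3912, f(2.75) ≈ 3.5000, f(3) ≈ 3.6056, f(3.25) ≈ 3.7081, f(3.5) ≈ 3.8079, f(3.75) ≈ 3.9051, f(4) ≈ 4.0000.
Sum = Δs · [f(2.25) + f(2.5) + f(2.75) + ...].
Sum ≈ 7.2991.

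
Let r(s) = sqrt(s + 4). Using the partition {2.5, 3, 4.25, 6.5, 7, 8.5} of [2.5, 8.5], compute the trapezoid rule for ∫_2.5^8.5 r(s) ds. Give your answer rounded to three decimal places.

18.403

Subinterval widths: 0.5, 1.25, 2.25, 0.5, 1.5.
r(2.5) ≈ 2.550, r(3) ≈ 2.646, r(4.25) ≈ 2.872, r(6.5) ≈ 3.240, r(7) ≈ 3.317, r(8.5) ≈ 3.536.
On each subinterval the trapezoid contributes (Δs_i/2)·[r(s_{i-1}) + r(s_i)].
Sum ≈ 18.403.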